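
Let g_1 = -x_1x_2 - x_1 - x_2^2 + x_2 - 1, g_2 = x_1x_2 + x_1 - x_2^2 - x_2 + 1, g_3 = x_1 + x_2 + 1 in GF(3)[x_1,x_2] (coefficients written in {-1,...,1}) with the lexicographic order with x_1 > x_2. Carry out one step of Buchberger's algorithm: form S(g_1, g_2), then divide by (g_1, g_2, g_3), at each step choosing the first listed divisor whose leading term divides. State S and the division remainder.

S(g_1, g_2) = -x_2^2; remainder on division = -x_2^2.

lcm(LM(g_1), LM(g_2)) = x_1x_2.
S = (lcm/LT(g_1))·g_1 − (lcm/LT(g_2))·g_2 = -x_2^2.
Reduce S modulo (g_1, g_2, g_3) in that order:
  leading term x_2^2: no divisor's leading term divides it; move -x_2^2 to the remainder.
The remainder -x_2^2 is nonzero, so it would be added as the next basis element.
This is the inner loop of Buchberger's algorithm — each nonzero remainder becomes a new basis element.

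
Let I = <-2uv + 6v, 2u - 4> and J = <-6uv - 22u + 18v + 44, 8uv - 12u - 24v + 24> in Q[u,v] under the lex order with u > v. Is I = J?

Yes, the ideals are equal.

For a fixed monomial order, each ideal has a unique reduced Gröbner basis; comparing bases decides equality.
Buchberger on the first generating set:
f_1 = -2uv + 6v, LT = uv.
f_2 = 2u - 4, LT = u.

S(f_1,f_2): lcm = uv. S = -v.
  leading term v: no divisor's leading term divides it; move -v to the remainder.
  remainder -v ≠ 0; add g_3 = -v to the basis.

The other S-polynomials (S(f_1,g_3), S(f_2,g_3)) all reduce to 0 modulo the current basis, so we have a Gröbner basis.
Inter-reduce: drop elements whose leading term is divisible by another's, tail-reduce, and make monic.
Reduced Gröbner basis: {u - 2, v}.

Buchberger on the second generating set:
h_1 = -6uv - 22u + 18v + 44, LT = uv.
h_2 = 8uv - 12u - 24v + 24, LT = uv.

S(h_1,h_2): lcm = uv. S = 31/6u - 31/3.
  leading term u: no divisor's leading term divides it; move 31/6u to the remainder.
  leading term 1: no divisor's leading term divides it; move -31/3 to the remainder.
  remainder 31/6u - 31/3 ≠ 0; add k_3 = 31/6u - 31/3 to the basis.

S(h_1,k_3): lcm = uv. S = 11/3u - v - 22/3.
  leading term u: subtract (22/31)·k_3 from 11/3u - v - 22/3 → -v
  leading term v: no divisor's leading term divides it; move -v to the remainder.
  remainder -v ≠ 0; add k_4 = -v to the basis.

The other S-polynomials (S(h_2,k_3), S(h_1,k_4), S(h_2,k_4), S(k_3,k_4)) all reduce to 0 modulo the current basis, so we have a Gröbner basis.
Inter-reduce: drop elements whose leading term is divisible by another's, tail-reduce, and make monic.
Reduced Gröbner basis: {u - 2, v}.

These coincide, so the ideals are equal.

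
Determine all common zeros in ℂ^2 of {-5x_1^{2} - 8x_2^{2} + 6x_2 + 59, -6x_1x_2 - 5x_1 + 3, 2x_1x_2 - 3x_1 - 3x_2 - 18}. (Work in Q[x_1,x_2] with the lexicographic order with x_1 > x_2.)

Compute a lex Gröbner basis by Buchberger's algorithm.
f_1 = -5x_1^{2} - 8x_2^{2} + 6x_2 + 59, LT = x_1^{2}.
f_2 = -6x_1x_2 - 5x_1 + 3, LT = x_1x_2.
f_3 = 2x_1x_2 - 3x_1 - 3x_2 - 18, LT = x_1x_2.

S(f_1,f_2): lcm = x_1^{2}x_2. S = -\tfrac{5}{6}x_1^{2} + \tfrac{1}{2}x_1 + \tfrac{8}{5}x_2^{3} - \tfrac{6}{5}x_2^{2} - \tfrac{59}{5}x_2.
  leading term x_1^{2}: subtract (\tfrac{1}{6})·f_1 from -\tfrac{5}{6}x_1^{2} + \tfrac{1}{2}x_1 + \tfrac{8}{5}x_2^{3} - \tfrac{6}{5}x_2^{2} - \tfrac{59}{5}x_2 → \tfrac{1}{2}x_1 + \tfrac{8}{5}x_2^{3} + \tfrac{2}{15}x_2^{2} - \tfrac{64}{5}x_2 - \tfrac{59}{6}
  leading term x_1: no divisor's leading term divides it; move \tfrac{1}{2}x_1 to the remainder.
  leading term x_2^{3}: no divisor's leading term divides it; move \tfrac{8}{5}x_2^{3} to the remainder.
  leading term x_2^{2}: no divisor's leading term divides it; move \tfrac{2}{15}x_2^{2} to the remainder.
  leading term x_2: no divisor's leading term divides it; move -\tfrac{64}{5}x_2 to the remainder.
  leading term 1: no divisor's leading term divides it; move -\tfrac{59}{6} to the remainder.
  remainder \tfrac{1}{2}x_1 + \tfrac{8}{5}x_2^{3} + \tfrac{2}{15}x_2^{2} - \tfrac{64}{5}x_2 - \tfrac{59}{6} ≠ 0; add h_4 = \tfrac{1}{2}x_1 + \tfrac{8}{5}x_2^{3} + \tfrac{2}{15}x_2^{2} - \tfrac{64}{5}x_2 - \tfrac{59}{6} to the basis.

S(f_1,f_3): lcm = x_1^{2}x_2. S = \tfrac{3}{2}x_1^{2} + \tfrac{3}{2}x_1x_2 + 9x_1 + \tfrac{8}{5}x_2^{3} - \tfrac{6}{5}x_2^{2} - \tfrac{59}{5}x_2.
  leading term x_1^{2}: subtract (-\tfrac{3}{10})·f_1 from \tfrac{3}{2}x_1^{2} + \tfrac{3}{2}x_1x_2 + 9x_1 + \tfrac{8}{5}x_2^{3} - \tfrac{6}{5}x_2^{2} - \tfrac{59}{5}x_2 → \tfrac{3}{2}x_1x_2 + 9x_1 + \tfrac{8}{5}x_2^{3} - \tfrac{18}{5}x_2^{2} - 10x_2 + \tfrac{177}{10}
  leading term x_1x_2: subtract (-\tfrac{1}{4})·f_2 from \tfrac{3}{2}x_1x_2 + 9x_1 + \tfrac{8}{5}x_2^{3} - \tfrac{18}{5}x_2^{2} - 10x_2 + \tfrac{177}{10} → \tfrac{31}{4}x_1 + \tfrac{8}{5}x_2^{3} - \tfrac{18}{5}x_2^{2} - 10x_2 + \tfrac{369}{20}
  leading term x_1: subtract (\tfrac{31}{2})·h_4 from \tfrac{31}{4}x_1 + \tfrac{8}{5}x_2^{3} - \tfrac{18}{5}x_2^{2} - 10x_2 + \tfrac{369}{20} → -\tfrac{116}{5}x_2^{3} - \tfrac{17}{3}x_2^{2} + \tfrac{942}{5}x_2 + \tfrac{2563}{15}
  leading term x_2^{3}: no divisor's leading term divides it; move -\tfrac{116}{5}x_2^{3} to the remainder.
  leading term x_2^{2}: no divisor's leading term divides it; move -\tfrac{17}{3}x_2^{2} to the remainder.
  leading term x_2: no divisor's leading term divides it; move \tfrac{942}{5}x_2 to the remainder.
  leading term 1: no divisor's leading term divides it; move \tfrac{2563}{15} to the remainder.
  remainder -\tfrac{116}{5}x_2^{3} - \tfrac{17}{3}x_2^{2} + \tfrac{942}{5}x_2 + \tfrac{2563}{15} ≠ 0; add h_5 = -\tfrac{116}{5}x_2^{3} - \tfrac{17}{3}x_2^{2} + \tfrac{942}{5}x_2 + \tfrac{2563}{15} to the basis.

S(f_2,f_3): lcm = x_1x_2. S = \tfrac{7}{3}x_1 + \tfrac{3}{2}x_2 + \tfrac{17}{2}.
  leading term x_1: subtract (\tfrac{14}{3})·h_4 from \tfrac{7}{3}x_1 + \tfrac{3}{2}x_2 + \tfrac{17}{2} → -\tfrac{112}{15}x_2^{3} - \tfrac{28}{45}x_2^{2} + \tfrac{1837}{30}x_2 + \tfrac{979}{18}
  leading term x_2^{3}: subtract (\tfrac{28}{87})·h_5 from -\tfrac{112}{15}x_2^{3} - \tfrac{28}{45}x_2^{2} + \tfrac{1837}{30}x_2 + \tfrac{979}{18} → \tfrac{1568}{1305}x_2^{2} + \tfrac{521}{870}x_2 - \tfrac{1573}{2610}
  leading term x_2^{2}: no divisor's leading term divides it; move \tfrac{1568}{1305}x_2^{2} to the remainder.
  leading term x_2: no divisor's leading term divides it; move \tfrac{521}{870}x_2 to the remainder.
  leading term 1: no divisor's leading term divides it; move -\tfrac{1573}{2610} to the remainder.
  remainder \tfrac{1568}{1305}x_2^{2} + \tfrac{521}{870}x_2 - \tfrac{1573}{2610} ≠ 0; add h_6 = \tfrac{1568}{1305}x_2^{2} + \tfrac{521}{870}x_2 - \tfrac{1573}{2610} to the basis.

S(f_2,h_5): lcm = x_1x_2^{3}. S = \tfrac{205}{348}x_1x_2^{2} + \tfrac{471}{58}x_1x_2 + \tfrac{2563}{348}x_1 - \tfrac{1}{2}x_2^{2}.
  leading term x_1x_2^{2}: subtract (-\tfrac{205}{2088}x_2)·f_2 from \tfrac{205}{348}x_1x_2^{2} + \tfrac{471}{58}x_1x_2 + \tfrac{2563}{348}x_1 - \tfrac{1}{2}x_2^{2} → \tfrac{15931}{2088}x_1x_2 + \tfrac{2563}{348}x_1 - \tfrac{1}{2}x_2^{2} + \tfrac{205}{696}x_2
  leading term x_1x_2: subtract (-\tfrac{15931}{12528})·f_2 from \tfrac{15931}{2088}x_1x_2 + \tfrac{2563}{348}x_1 - \tfrac{1}{2}x_2^{2} + \tfrac{205}{696}x_2 → \tfrac{12613}{12528}x_1 - \tfrac{1}{2}x_2^{2} + \tfrac{205}{696}x_2 + \tfrac{15931}{4176}
  leading term x_1: subtract (\tfrac{12613}{6264})·h_4 from \tfrac{12613}{12528}x_1 - \tfrac{1}{2}x_2^{2} + \tfrac{205}{696}x_2 + \tfrac{15931}{4176} → -\tfrac{12613}{3915}x_2^{3} - \tfrac{36103}{46980}x_2^{2} + \tfrac{816457}{31320}x_2 + \tfrac{443773}{18792}
  leading term x_2^{3}: subtract (\tfrac{12613}{90828})·h_5 from -\tfrac{12613}{3915}x_2^{3} - \tfrac{36103}{46980}x_2^{2} + \tfrac{816457}{31320}x_2 + \tfrac{443773}{18792} → \tfrac{12559}{681210}x_2^{2} - \tfrac{85639}{908280}x_2 - \tfrac{307153}{2724840}
  leading term x_2^{2}: subtract (\tfrac{12559}{818496})·h_6 from \tfrac{12559}{681210}x_2^{2} - \tfrac{85639}{908280}x_2 - \tfrac{307153}{2724840} → -\tfrac{649}{6272}x_2 - \tfrac{649}{6272}
  leading term x_2: no divisor's leading term divides it; move -\tfrac{649}{6272}x_2 to the remainder.
  leading term 1: no divisor's leading term divides it; move -\tfrac{649}{6272} to the remainder.
  remainder -\tfrac{649}{6272}x_2 - \tfrac{649}{6272} ≠ 0; add h_7 = -\tfrac{649}{6272}x_2 - \tfrac{649}{6272} to the basis.

The other S-polynomials (S(f_1,h_4), S(f_2,h_4), S(f_3,h_4), S(f_1,h_5), S(f_3,h_5), S(h_4,h_5), S(f_1,h_6), S(f_2,h_6), S(f_3,h_6), S(h_4,h_6), S(h_5,h_6), S(f_1,h_7), S(f_2,h_7), S(f_3,h_7), S(h_4,h_7), S(h_5,h_7), S(h_6,h_7)) all reduce to 0 modulo the current basis, so we have a Gröbner basis.
Inter-reduce: drop elements whose leading term is divisible by another's, tail-reduce, and make monic.
Reduced Gröbner basis: {x_1 + 3, x_2 + 1}.

Elimination: the polynomial x_2 + 1 lies in the elimination ideal for x_2, so x_2 ∈ {-1}. For each such x_2, the remaining basis elements (now univariate) give the rest of the solution.
  x_2 = -1: the earlier basis element becomes x_1 + 3 = 0, giving x_1 = -3 — point (-3, -1).

{(-3, -1)}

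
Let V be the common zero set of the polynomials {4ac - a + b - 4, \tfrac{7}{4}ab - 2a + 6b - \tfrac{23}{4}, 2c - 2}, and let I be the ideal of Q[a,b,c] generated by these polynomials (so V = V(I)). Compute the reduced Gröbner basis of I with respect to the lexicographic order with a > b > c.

G = {a + \tfrac{1}{3}b - \tfrac{4}{3}, b^{2} - \tfrac{108}{7}b + \tfrac{101}{7}, c - 1}

The reduced Gröbner basis is the canonical form of the ideal for this ordering.

f_1 = 4ac - a + b - 4, LT = ac.
f_2 = \tfrac{7}{4}ab - 2a + 6b - \tfrac{23}{4}, LT = ab.
f_3 = 2c - 2, LT = c.

S(f_1,f_2): lcm = abc. S = -\tfrac{1}{4}ab + \tfrac{8}{7}ac + \tfrac{1}{4}b^{2} - \tfrac{24}{7}bc - b + \tfrac{23}{7}c.
  leading term ab: subtract (-\tfrac{1}{7})·f_2 from -\tfrac{1}{4}ab + \tfrac{8}{7}ac + \tfrac{1}{4}b^{2} - \tfrac{24}{7}bc - b + \tfrac{23}{7}c → \tfrac{8}{7}ac - \tfrac{2}{7}a + \tfrac{1}{4}b^{2} - \tfrac{24}{7}bc - \tfrac{1}{7}b + \tfrac{23}{7}c - \tfrac{23}{28}
  leading term ac: subtract (\tfrac{2}{7})·f_1 from \tfrac{8}{7}ac - \tfrac{2}{7}a + \tfrac{1}{4}b^{2} - \tfrac{24}{7}bc - \tfrac{1}{7}b + \tfrac{23}{7}c - \tfrac{23}{28} → \tfrac{1}{4}b^{2} - \tfrac{24}{7}bc - \tfrac{3}{7}b + \tfrac{23}{7}c + \tfrac{9}{28}
  leading term b^{2}: no divisor's leading term divides it; move \tfrac{1}{4}b^{2} to the remainder.
  leading term bc: subtract (-\tfrac{12}{7}b)·f_3 from -\tfrac{24}{7}bc - \tfrac{3}{7}b + \tfrac{23}{7}c + \tfrac{9}{28} → -\tfrac{27}{7}b + \tfrac{23}{7}c + \tfrac{9}{28}
  leading term b: no divisor's leading term divides it; move -\tfrac{27}{7}b to the remainder.
  leading term c: subtract (\tfrac{23}{14})·f_3 from \tfrac{23}{7}c + \tfrac{9}{28} → \tfrac{101}{28}
  leading term 1: no divisor's leading term divides it; move \tfrac{101}{28} to the remainder.
  remainder \tfrac{1}{4}b^{2} - \tfrac{27}{7}b + \tfrac{101}{28} ≠ 0; add g_4 = \tfrac{1}{4}b^{2} - \tfrac{27}{7}b + \tfrac{101}{28} to the basis.

S(f_1,f_3): lcm = ac. S = \tfrac{3}{4}a + \tfrac{1}{4}b - 1.
  leading term a: no divisor's leading term divides it; move \tfrac{3}{4}a to the remainder.
  leading term b: no divisor's leading term divides it; move \tfrac{1}{4}b to the remainder.
  leading term 1: no divisor's leading term divides it; move -1 to the remainder.
  remainder \tfrac{3}{4}a + \tfrac{1}{4}b - 1 ≠ 0; add g_5 = \tfrac{3}{4}a + \tfrac{1}{4}b - 1 to the basis.

S(f_2,f_3): leading monomials are coprime, so the S-polynomial reduces to 0 (Buchberger's first criterion).
S(f_1,g_4): leading monomials are coprime, so the S-polynomial reduces to 0 (Buchberger's first criterion).
S(f_2,g_4): lcm = ab^{2}. S = \tfrac{100}{7}ab - \tfrac{101}{7}a + \tfrac{24}{7}b^{2} - \tfrac{23}{7}b.
  leading term ab: subtract (\tfrac{400}{49})·f_2 from \tfrac{100}{7}ab - \tfrac{101}{7}a + \tfrac{24}{7}b^{2} - \tfrac{23}{7}b → \tfrac{93}{49}a + \tfrac{24}{7}b^{2} - \tfrac{2561}{49}b + \tfrac{2300}{49}
  leading term a: subtract (\tfrac{124}{49})·g_5 from \tfrac{93}{49}a + \tfrac{24}{7}b^{2} - \tfrac{2561}{49}b + \tfrac{2300}{49} → \tfrac{24}{7}b^{2} - \tfrac{2592}{49}b + \tfrac{2424}{49}
  leading term b^{2}: subtract (\tfrac{96}{7})·g_4 from \tfrac{24}{7}b^{2} - \tfrac{2592}{49}b + \tfrac{2424}{49} → 0
  remainder 0.

S(f_3,g_4): leading monomials are coprime, so the S-polynomial reduces to 0 (Buchberger's first criterion).
S(f_1,g_5): lcm = ac. S = -\tfrac{1}{4}a - \tfrac{1}{3}bc + \tfrac{1}{4}b + \tfrac{4}{3}c - 1.
  leading term a: subtract (-\tfrac{1}{3})·g_5 from -\tfrac{1}{4}a - \tfrac{1}{3}bc + \tfrac{1}{4}b + \tfrac{4}{3}c - 1 → -\tfrac{1}{3}bc + \tfrac{1}{3}b + \tfrac{4}{3}c - \tfrac{4}{3}
  leading term bc: subtract (-\tfrac{1}{6}b)·f_3 from -\tfrac{1}{3}bc + \tfrac{1}{3}b + \tfrac{4}{3}c - \tfrac{4}{3} → \tfrac{4}{3}c - \tfrac{4}{3}
  leading term c: subtract (\tfrac{2}{3})·f_3 from \tfrac{4}{3}c - \tfrac{4}{3} → 0
  remainder 0.

S(f_2,g_5): lcm = ab. S = -\tfrac{8}{7}a - \tfrac{1}{3}b^{2} + \tfrac{100}{21}b - \tfrac{23}{7}.
  leading term a: subtract (-\tfrac{32}{21})·g_5 from -\tfrac{8}{7}a - \tfrac{1}{3}b^{2} + \tfrac{100}{21}b - \tfrac{23}{7} → -\tfrac{1}{3}b^{2} + \tfrac{36}{7}b - \tfrac{101}{21}
  leading term b^{2}: subtract (-\tfrac{4}{3})·g_4 from -\tfrac{1}{3}b^{2} + \tfrac{36}{7}b - \tfrac{101}{21} → 0
  remainder 0.

S(f_3,g_5): leading monomials are coprime, so the S-polynomial reduces to 0 (Buchberger's first criterion).
S(g_4,g_5): leading monomials are coprime, so the S-polynomial reduces to 0 (Buchberger's first criterion).
Every S-polynomial of the final basis reduces to 0, so we have a Gröbner basis.
Inter-reduce: drop elements whose leading term is divisible by another's, tail-reduce, and make monic.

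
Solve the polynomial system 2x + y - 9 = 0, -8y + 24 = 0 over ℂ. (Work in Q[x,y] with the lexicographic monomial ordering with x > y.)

{(3, 3)}

Compute a lex Gröbner basis by Buchberger's algorithm.
f_1 = 2x + y - 9, LT = x.
f_2 = -8y + 24, LT = y.

The S-polynomials (S(f_1,f_2)) all reduce to 0 modulo the current basis, so we have a Gröbner basis.
Inter-reduce: drop elements whose leading term is divisible by another's, tail-reduce, and make monic.
Reduced Gröbner basis: {x - 3, y - 3}.

Since the basis is lex-ordered, y - 3 is univariate in y. Its roots are {3}. Back-substituting each root into the other basis elements fixes the other coordinates.
  y = 3: the earlier basis element becomes x - 3 = 0, giving x = 3 — point (3, 3).
Each listed point satisfies every original equation (direct substitution).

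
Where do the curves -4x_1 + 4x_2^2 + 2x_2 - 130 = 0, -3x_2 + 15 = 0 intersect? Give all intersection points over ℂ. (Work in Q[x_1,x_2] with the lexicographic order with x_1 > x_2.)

Compute a lex Gröbner basis by Buchberger's algorithm.
f_1 = -4x_1 + 4x_2^2 + 2x_2 - 130, LT = x_1.
f_2 = -3x_2 + 15, LT = x_2.

The S-polynomials (S(f_1,f_2)) all reduce to 0 modulo the current basis, so we have a Gröbner basis.
Inter-reduce: drop elements whose leading term is divisible by another's, tail-reduce, and make monic.
Reduced Gröbner basis: {x_1 + 5, x_2 - 5}.

Elimination: the polynomial x_2 - 5 lies in the elimination ideal for x_2, so x_2 ∈ {5}. For each such x_2, the remaining basis elements (now univariate) give the rest of the solution.
  x_2 = 5: the earlier basis element becomes x_1 + 5 = 0, giving x_1 = -5 — point (-5, 5).

{(-5, 5)}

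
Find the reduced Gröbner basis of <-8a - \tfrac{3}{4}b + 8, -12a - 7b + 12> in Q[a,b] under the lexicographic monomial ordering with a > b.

G = {a - 1, b}

f_1 = -8a - \tfrac{3}{4}b + 8, LT = a.
f_2 = -12a - 7b + 12, LT = a.

S(f_1,f_2): lcm = a. S = -\tfrac{47}{96}b.
  reduce S modulo (f_1, f_2):
  remainder -\tfrac{47}{96}b ≠ 0; add g_3 = -\tfrac{47}{96}b to the basis.

The other S-polynomials (S(f_1,g_3), S(f_2,g_3)) all reduce to 0 modulo the current basis, so we have a Gröbner basis.
Inter-reduce: drop elements whose leading term is divisible by another's, tail-reduce, and make monic.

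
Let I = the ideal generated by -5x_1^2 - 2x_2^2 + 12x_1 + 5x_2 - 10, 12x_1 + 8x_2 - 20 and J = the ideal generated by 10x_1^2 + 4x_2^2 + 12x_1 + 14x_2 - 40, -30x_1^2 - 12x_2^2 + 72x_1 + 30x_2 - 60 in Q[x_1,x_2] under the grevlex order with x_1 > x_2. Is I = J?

Yes, the ideals are equal.

Equality of ideals is decidable: compute both reduced Gröbner bases (unique for the ordering) and check whether they agree.
Buchberger on the first generating set:
f_1 = -5x_1^2 - 2x_2^2 + 12x_1 + 5x_2 - 10, LT = x_1^2.
f_2 = 12x_1 + 8x_2 - 20, LT = x_1.

S(f_1,f_2): lcm = x_1^2. S = -2/3x_1x_2 + 2/5x_2^2 - 11/15x_1 - x_2 + 2.
  reduce S modulo (f_1, f_2):
  remainder 38/45x_2^2 - 73/45x_2 + 7/9 ≠ 0; add g_3 = 38/45x_2^2 - 73/45x_2 + 7/9 to the basis.

The other S-polynomials (S(f_1,g_3), S(f_2,g_3)) all reduce to 0 modulo the current basis, so we have a Gröbner basis.
Inter-reduce: drop elements whose leading term is divisible by another's, tail-reduce, and make monic.
Reduced Gröbner basis: {x_2^2 - 73/38x_2 + 35/38, x_1 + 2/3x_2 - 5/3}.

Buchberger on the second generating set:
h_1 = 10x_1^2 + 4x_2^2 + 12x_1 + 14x_2 - 40, LT = x_1^2.
h_2 = -30x_1^2 - 12x_2^2 + 72x_1 + 30x_2 - 60, LT = x_1^2.

S(h_1,h_2): lcm = x_1^2. S = 18/5x_1 + 12/5x_2 - 6.
  reduce S modulo (h_1, h_2):
  remainder 18/5x_1 + 12/5x_2 - 6 ≠ 0; add k_3 = 18/5x_1 + 12/5x_2 - 6 to the basis.

S(h_1,k_3): lcm = x_1^2. S = -2/3x_1x_2 + 2/5x_2^2 + 43/15x_1 + 7/5x_2 - 4.
  reduce S modulo (h_1, h_2, k_3):
  remainder 38/45x_2^2 - 73/45x_2 + 7/9 ≠ 0; add k_4 = 38/45x_2^2 - 73/45x_2 + 7/9 to the basis.

The other S-polynomials (S(h_2,k_3), S(h_1,k_4), S(h_2,k_4), S(k_3,k_4)) all reduce to 0 modulo the current basis, so we have a Gröbner basis.
Inter-reduce: drop elements whose leading term is divisible by another's, tail-reduce, and make monic.
Reduced Gröbner basis: {x_2^2 - 73/38x_2 + 35/38, x_1 + 2/3x_2 - 5/3}.

The two bases agree; hence the ideals are identical.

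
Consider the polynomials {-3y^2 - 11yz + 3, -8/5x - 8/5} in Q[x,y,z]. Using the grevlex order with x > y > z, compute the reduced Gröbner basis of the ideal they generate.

f_1 = -3y^2 - 11yz + 3, LT = y^2.
f_2 = -8/5x - 8/5, LT = x.

The S-polynomials (S(f_1,f_2)) all reduce to 0 modulo the current basis, so we have a Gröbner basis.

G = {y^2 + 11/3yz - 1, x + 1}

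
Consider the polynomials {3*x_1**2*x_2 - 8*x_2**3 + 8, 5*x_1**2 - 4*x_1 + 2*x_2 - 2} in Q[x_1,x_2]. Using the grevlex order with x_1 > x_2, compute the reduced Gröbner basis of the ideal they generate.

G = {x_2**3 - 3/10*x_1*x_2 + 3/20*x_2**2 - 3/20*x_2 - 1, x_1**2 - 4/5*x_1 + 2/5*x_2 - 2/5}

f_1 = 3*x_1**2*x_2 - 8*x_2**3 + 8, LT = x_1**2*x_2.
f_2 = 5*x_1**2 - 4*x_1 + 2*x_2 - 2, LT = x_1**2.

S(f_1,f_2): lcm = x_1**2*x_2. S = -8/3*x_2**3 + 4/5*x_1*x_2 - 2/5*x_2**2 + 2/5*x_2 + 8/3.
  reduce S modulo (f_1, f_2):
  remainder -8/3*x_2**3 + 4/5*x_1*x_2 - 2/5*x_2**2 + 2/5*x_2 + 8/3 ≠ 0; add g_3 = -8/3*x_2**3 + 4/5*x_1*x_2 - 2/5*x_2**2 + 2/5*x_2 + 8/3 to the basis.

The other S-polynomials (S(f_1,g_3), S(f_2,g_3)) all reduce to 0 modulo the current basis, so we have a Gröbner basis.
Inter-reduce: drop elements whose leading term is divisible by another's, tail-reduce, and make monic.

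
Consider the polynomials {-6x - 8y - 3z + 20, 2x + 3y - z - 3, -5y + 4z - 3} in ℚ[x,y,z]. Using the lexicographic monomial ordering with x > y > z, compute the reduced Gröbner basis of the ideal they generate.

f_1 = -6x - 8y - 3z + 20, LT = x.
f_2 = 2x + 3y - z - 3, LT = x.
f_3 = -5y + 4z - 3, LT = y.

S(f_1,f_2): lcm = x. S = -⅙y + z - 11/6.
  leading term y: subtract (1/30)·f_3 from -⅙y + z - 11/6 → 13/15z - 26/15
  leading term z: no divisor's leading term divides it; move 13/15z to the remainder.
  leading term 1: no divisor's leading term divides it; move -26/15 to the remainder.
  remainder 13/15z - 26/15 ≠ 0; add g_4 = 13/15z - 26/15 to the basis.

S(f_1,f_3): leading monomials are coprime, so the S-polynomial reduces to 0 (Buchberger's first criterion).
S(f_2,f_3): leading monomials are coprime, so the S-polynomial reduces to 0 (Buchberger's first criterion).
S(f_1,g_4): leading monomials are coprime, so the S-polynomial reduces to 0 (Buchberger's first criterion).
S(f_2,g_4): leading monomials are coprime, so the S-polynomial reduces to 0 (Buchberger's first criterion).
S(f_3,g_4): leading monomials are coprime, so the S-polynomial reduces to 0 (Buchberger's first criterion).
Every S-polynomial of the final basis reduces to 0, so we have a Gröbner basis.
Inter-reduce: drop elements whose leading term is divisible by another's, tail-reduce, and make monic.

G = {x - 1, y - 1, z - 2}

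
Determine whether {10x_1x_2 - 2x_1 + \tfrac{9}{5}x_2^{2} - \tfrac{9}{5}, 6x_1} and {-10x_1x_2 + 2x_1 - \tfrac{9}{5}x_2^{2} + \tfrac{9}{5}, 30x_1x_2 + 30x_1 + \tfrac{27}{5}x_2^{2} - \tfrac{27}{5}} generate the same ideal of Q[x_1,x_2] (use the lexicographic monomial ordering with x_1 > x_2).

Yes, the ideals are equal.

Since reduced Gröbner bases are canonical representatives of ideals under a given ordering, it suffices to compute and compare them.
Buchberger on the first generating set:
f_1 = 10x_1x_2 - 2x_1 + \tfrac{9}{5}x_2^{2} - \tfrac{9}{5}, LT = x_1x_2.
f_2 = 6x_1, LT = x_1.

S(f_1,f_2): lcm = x_1x_2. S = -\tfrac{1}{5}x_1 + \tfrac{9}{50}x_2^{2} - \tfrac{9}{50}.
  reduce S modulo (f_1, f_2):
  remainder \tfrac{9}{50}x_2^{2} - \tfrac{9}{50} ≠ 0; add g_3 = \tfrac{9}{50}x_2^{2} - \tfrac{9}{50} to the basis.

The other S-polynomials (S(f_1,g_3), S(f_2,g_3)) all reduce to 0 modulo the current basis, so we have a Gröbner basis.
Inter-reduce: drop elements whose leading term is divisible by another's, tail-reduce, and make monic.
Reduced Gröbner basis: {x_1, x_2^{2} - 1}.

Buchberger on the second generating set:
h_1 = -10x_1x_2 + 2x_1 - \tfrac{9}{5}x_2^{2} + \tfrac{9}{5}, LT = x_1x_2.
h_2 = 30x_1x_2 + 30x_1 + \tfrac{27}{5}x_2^{2} - \tfrac{27}{5}, LT = x_1x_2.

S(h_1,h_2): lcm = x_1x_2. S = -\tfrac{6}{5}x_1.
  reduce S modulo (h_1, h_2):
  remainder -\tfrac{6}{5}x_1 ≠ 0; add k_3 = -\tfrac{6}{5}x_1 to the basis.

S(h_1,k_3): lcm = x_1x_2. S = -\tfrac{1}{5}x_1 + \tfrac{9}{50}x_2^{2} - \tfrac{9}{50}.
  reduce S modulo (h_1, h_2, k_3):
  remainder \tfrac{9}{50}x_2^{2} - \tfrac{9}{50} ≠ 0; add k_4 = \tfrac{9}{50}x_2^{2} - \tfrac{9}{50} to the basis.

The other S-polynomials (S(h_2,k_3), S(h_1,k_4), S(h_2,k_4), S(k_3,k_4)) all reduce to 0 modulo the current basis, so we have a Gröbner basis.
Inter-reduce: drop elements whose leading term is divisible by another's, tail-reduce, and make monic.
Reduced Gröbner basis: {x_1, x_2^{2} - 1}.

These coincide, so the ideals are equal.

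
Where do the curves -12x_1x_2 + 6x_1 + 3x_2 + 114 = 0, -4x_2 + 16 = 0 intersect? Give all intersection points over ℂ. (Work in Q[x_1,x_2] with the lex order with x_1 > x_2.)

Compute a lex Gröbner basis by Buchberger's algorithm.
f_1 = -12x_1x_2 + 6x_1 + 3x_2 + 114, LT = x_1x_2.
f_2 = -4x_2 + 16, LT = x_2.

S(f_1,f_2): lcm = x_1x_2. S = 7/2x_1 - 1/4x_2 - 19/2.
  leading term x_1: no divisor's leading term divides it; move 7/2x_1 to the remainder.
  leading term x_2: subtract (1/16)·f_2 from -1/4x_2 - 19/2 → -21/2
  leading term 1: no divisor's leading term divides it; move -21/2 to the remainder.
  remainder 7/2x_1 - 21/2 ≠ 0; add h_3 = 7/2x_1 - 21/2 to the basis.

The other S-polynomials (S(f_1,h_3), S(f_2,h_3)) all reduce to 0 modulo the current basis, so we have a Gröbner basis.
Inter-reduce: drop elements whose leading term is divisible by another's, tail-reduce, and make monic.
Reduced Gröbner basis: {x_1 - 3, x_2 - 4}.

From the last basis element, x_2 - 4 = 0, so x_2 takes values in {4}. Each choice, substituted upward through the basis, yields the corresponding point(s) of the solution set.
  x_2 = 4: the earlier basis element becomes x_1 - 3 = 0, giving x_1 = 3 — point (3, 4).
Check: every point annihilates each of the original generators.

{(3, 4)}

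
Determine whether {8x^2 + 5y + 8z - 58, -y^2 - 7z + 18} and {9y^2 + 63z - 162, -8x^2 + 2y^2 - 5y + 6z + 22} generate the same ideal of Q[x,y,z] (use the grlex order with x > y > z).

Yes, the ideals are equal.

Equality of ideals is decidable: compute both reduced Gröbner bases (unique for the ordering) and check whether they agree.
Buchberger on the first generating set:
f_1 = 8x^2 + 5y + 8z - 58, LT = x^2.
f_2 = -y^2 - 7z + 18, LT = y^2.

S(f_1,f_2): leading monomials are coprime, so the S-polynomial reduces to 0 (Buchberger's first criterion).
Every S-polynomial of the final basis reduces to 0, so we have a Gröbner basis.
Inter-reduce: drop elements whose leading term is divisible by another's, tail-reduce, and make monic.
Reduced Gröbner basis: {x^2 + 5/8y + z - 29/4, y^2 + 7z - 18}.

Buchberger on the second generating set:
h_1 = 9y^2 + 63z - 162, LT = y^2.
h_2 = -8x^2 + 2y^2 - 5y + 6z + 22, LT = x^2.

S(h_1,h_2): leading monomials are coprime, so the S-polynomial reduces to 0 (Buchberger's first criterion).
Every S-polynomial of the final basis reduces to 0, so we have a Gröbner basis.
Inter-reduce: drop elements whose leading term is divisible by another's, tail-reduce, and make monic.
Reduced Gröbner basis: {x^2 + 5/8y + z - 29/4, y^2 + 7z - 18}.

The two bases agree; hence the ideals are identical.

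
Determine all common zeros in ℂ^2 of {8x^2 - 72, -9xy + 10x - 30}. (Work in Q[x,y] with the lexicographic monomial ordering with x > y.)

Compute a lex Gröbner basis by Buchberger's algorithm.
f_1 = 8x^2 - 72, LT = x^2.
f_2 = -9xy + 10x - 30, LT = xy.

S(f_1,f_2): lcm = x^2y. S = 10/9x^2 - 10/3x - 9y.
  reduce S modulo (f_1, f_2):
  remainder -10/3x - 9y + 10 ≠ 0; add h_3 = -10/3x - 9y + 10 to the basis.

S(f_2,h_3): lcm = xy. S = -10/9x - 27/10y^2 + 3y + 10/3.
  reduce S modulo (f_1, f_2, h_3):
  remainder -27/10y^2 + 6y ≠ 0; add h_4 = -27/10y^2 + 6y to the basis.

The other S-polynomials (S(f_1,h_3), S(f_1,h_4), S(f_2,h_4), S(h_3,h_4)) all reduce to 0 modulo the current basis, so we have a Gröbner basis.
Inter-reduce: drop elements whose leading term is divisible by another's, tail-reduce, and make monic.
Reduced Gröbner basis: {x + 27/10y - 3, y^2 - 20/9y}.

The lex basis is triangular: the last element involves only y. Solving y^2 - 20/9y = 0 gives y ∈ {0, 20/9}; substituting each value into the earlier elements determines the remaining variables.
  y = 0: the earlier basis element becomes x - 3 = 0, giving x = 3 — point (3, 0).
  y = 20/9: the earlier basis element becomes x + 3 = 0, giving x = -3 — point (-3, 20/9).
This is the nonlinear analogue of row-reducing a linear system.

{(3, 0), (-3, 20/9)}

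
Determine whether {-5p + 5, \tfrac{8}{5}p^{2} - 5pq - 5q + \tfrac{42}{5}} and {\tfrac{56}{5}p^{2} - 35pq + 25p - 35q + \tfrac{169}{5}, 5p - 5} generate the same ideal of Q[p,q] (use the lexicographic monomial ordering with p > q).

Yes, the ideals are equal.

Equality of ideals is decidable: compute both reduced Gröbner bases (unique for the ordering) and check whether they agree.
Buchberger on the first generating set:
f_1 = -5p + 5, LT = p.
f_2 = \tfrac{8}{5}p^{2} - 5pq - 5q + \tfrac{42}{5}, LT = p^{2}.

S(f_1,f_2): lcm = p^{2}. S = \tfrac{25}{8}pq - p + \tfrac{25}{8}q - \tfrac{21}{4}.
  reduce S modulo (f_1, f_2):
  remainder \tfrac{25}{4}q - \tfrac{25}{4} ≠ 0; add g_3 = \tfrac{25}{4}q - \tfrac{25}{4} to the basis.

The other S-polynomials (S(f_1,g_3), S(f_2,g_3)) all reduce to 0 modulo the current basis, so we have a Gröbner basis.
Inter-reduce: drop elements whose leading term is divisible by another's, tail-reduce, and make monic.
Reduced Gröbner basis: {p - 1, q - 1}.

Buchberger on the second generating set:
h_1 = \tfrac{56}{5}p^{2} - 35pq + 25p - 35q + \tfrac{169}{5}, LT = p^{2}.
h_2 = 5p - 5, LT = p.

S(h_1,h_2): lcm = p^{2}. S = -\tfrac{25}{8}pq + \tfrac{181}{56}p - \tfrac{25}{8}q + \tfrac{169}{56}.
  reduce S modulo (h_1, h_2):
  remainder -\tfrac{25}{4}q + \tfrac{25}{4} ≠ 0; add k_3 = -\tfrac{25}{4}q + \tfrac{25}{4} to the basis.

The other S-polynomials (S(h_1,k_3), S(h_2,k_3)) all reduce to 0 modulo the current basis, so we have a Gröbner basis.
Inter-reduce: drop elements whose leading term is divisible by another's, tail-reduce, and make monic.
Reduced Gröbner basis: {p - 1, q - 1}.

Same reduced basis, so the two generating sets span the same ideal.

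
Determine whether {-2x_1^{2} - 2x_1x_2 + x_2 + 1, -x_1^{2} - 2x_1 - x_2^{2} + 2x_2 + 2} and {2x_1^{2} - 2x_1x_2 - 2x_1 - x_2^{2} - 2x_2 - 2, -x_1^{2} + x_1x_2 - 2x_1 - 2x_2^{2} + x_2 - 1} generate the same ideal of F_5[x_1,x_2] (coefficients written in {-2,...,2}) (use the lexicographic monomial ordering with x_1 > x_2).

Equality of ideals is decidable: compute both reduced Gröbner bases (unique for the ordering) and check whether they agree.
Buchberger on the first generating set:
f_1 = -2x_1^{2} - 2x_1x_2 + x_2 + 1, LT = x_1^{2}.
f_2 = -x_1^{2} - 2x_1 - x_2^{2} + 2x_2 + 2, LT = x_1^{2}.

S(f_1,f_2): lcm = x_1^{2}. S = x_1x_2 - 2x_1 - x_2^{2} - x_2 - 1.
  leading term x_1x_2: no divisor's leading term divides it; move x_1x_2 to the remainder.
  leading term x_1: no divisor's leading term divides it; move -2x_1 to the remainder.
  leading term x_2^{2}: no divisor's leading term divides it; move -x_2^{2} to the remainder.
  leading term x_2: no divisor's leading term divides it; move -x_2 to the remainder.
  leading term 1: no divisor's leading term divides it; move -1 to the remainder.
  remainder x_1x_2 - 2x_1 - x_2^{2} - x_2 - 1 ≠ 0; add g_3 = x_1x_2 - 2x_1 - x_2^{2} - x_2 - 1 to the basis.

S(f_1,g_3): lcm = x_1^{2}x_2. S = 2x_1^{2} + 2x_1x_2^{2} + x_1x_2 + x_1 + 2x_2^{2} + 2x_2.
  leading term x_1^{2}: subtract (-1)·f_1 from 2x_1^{2} + 2x_1x_2^{2} + x_1x_2 + x_1 + 2x_2^{2} + 2x_2 → 2x_1x_2^{2} - x_1x_2 + x_1 + 2x_2^{2} - 2x_2 + 1
  leading term x_1x_2^{2}: subtract (2x_2)·g_3 from 2x_1x_2^{2} - x_1x_2 + x_1 + 2x_2^{2} - 2x_2 + 1 → -2x_1x_2 + x_1 + 2x_2^{3} - x_2^{2} + 1
  leading term x_1x_2: subtract (-2)·g_3 from -2x_1x_2 + x_1 + 2x_2^{3} - x_2^{2} + 1 → 2x_1 + 2x_2^{3} + 2x_2^{2} - 2x_2 - 1
  leading term x_1: no divisor's leading term divides it; move 2x_1 to the remainder.
  leading term x_2^{3}: no divisor's leading term divides it; move 2x_2^{3} to the remainder.
  leading term x_2^{2}: no divisor's leading term divides it; move 2x_2^{2} to the remainder.
  leading term x_2: no divisor's leading term divides it; move -2x_2 to the remainder.
  leading term 1: no divisor's leading term divides it; move -1 to the remainder.
  remainder 2x_1 + 2x_2^{3} + 2x_2^{2} - 2x_2 - 1 ≠ 0; add g_4 = 2x_1 + 2x_2^{3} + 2x_2^{2} - 2x_2 - 1 to the basis.

S(f_1,g_4): lcm = x_1^{2}. S = -x_1x_2^{3} - x_1x_2^{2} + 2x_1x_2 - 2x_1 + 2x_2 + 2.
  leading term x_1x_2^{3}: subtract (-x_2^{2})·g_3 from -x_1x_2^{3} - x_1x_2^{2} + 2x_1x_2 - 2x_1 + 2x_2 + 2 → 2x_1x_2^{2} + 2x_1x_2 - 2x_1 - x_2^{4} - x_2^{3} - x_2^{2} + 2x_2 + 2
  leading term x_1x_2^{2}: subtract (2x_2)·g_3 from 2x_1x_2^{2} + 2x_1x_2 - 2x_1 - x_2^{4} - x_2^{3} - x_2^{2} + 2x_2 + 2 → x_1x_2 - 2x_1 - x_2^{4} + x_2^{3} + x_2^{2} - x_2 + 2
  leading term x_1x_2: subtract (1)·g_3 from x_1x_2 - 2x_1 - x_2^{4} + x_2^{3} + x_2^{2} - x_2 + 2 → -x_2^{4} + x_2^{3} + 2x_2^{2} - 2
  leading term x_2^{4}: no divisor's leading term divides it; move -x_2^{4} to the remainder.
  leading term x_2^{3}: no divisor's leading term divides it; move x_2^{3} to the remainder.
  leading term x_2^{2}: no divisor's leading term divides it; move 2x_2^{2} to the remainder.
  leading term 1: no divisor's leading term divides it; move -2 to the remainder.
  remainder -x_2^{4} + x_2^{3} + 2x_2^{2} - 2 ≠ 0; add g_5 = -x_2^{4} + x_2^{3} + 2x_2^{2} - 2 to the basis.

The other S-polynomials (S(f_2,g_3), S(f_2,g_4), S(g_3,g_4), S(f_1,g_5), S(f_2,g_5), S(g_3,g_5), S(g_4,g_5)) all reduce to 0 modulo the current basis, so we have a Gröbner basis.
Inter-reduce: drop elements whose leading term is divisible by another's, tail-reduce, and make monic.
Reduced Gröbner basis: {x_1 + x_2^{3} + x_2^{2} - x_2 + 2, x_2^{4} - x_2^{3} - 2x_2^{2} + 2}.

Buchberger on the second generating set:
h_1 = 2x_1^{2} - 2x_1x_2 - 2x_1 - x_2^{2} - 2x_2 - 2, LT = x_1^{2}.
h_2 = -x_1^{2} + x_1x_2 - 2x_1 - 2x_2^{2} + x_2 - 1, LT = x_1^{2}.

S(h_1,h_2): lcm = x_1^{2}. S = 2x_1 - 2.
  leading term x_1: no divisor's leading term divides it; move 2x_1 to the remainder.
  leading term 1: no divisor's leading term divides it; move -2 to the remainder.
  remainder 2x_1 - 2 ≠ 0; add k_3 = 2x_1 - 2 to the basis.

S(h_1,k_3): lcm = x_1^{2}. S = -x_1x_2 + 2x_2^{2} - x_2 - 1.
  leading term x_1x_2: subtract (2x_2)·k_3 from -x_1x_2 + 2x_2^{2} - x_2 - 1 → 2x_2^{2} - 2x_2 - 1
  leading term x_2^{2}: no divisor's leading term divides it; move 2x_2^{2} to the remainder.
  leading term x_2: no divisor's leading term divides it; move -2x_2 to the remainder.
  leading term 1: no divisor's leading term divides it; move -1 to the remainder.
  remainder 2x_2^{2} - 2x_2 - 1 ≠ 0; add k_4 = 2x_2^{2} - 2x_2 - 1 to the basis.

The other S-polynomials (S(h_2,k_3), S(h_1,k_4), S(h_2,k_4), S(k_3,k_4)) all reduce to 0 modulo the current basis, so we have a Gröbner basis.
Inter-reduce: drop elements whose leading term is divisible by another's, tail-reduce, and make monic.
Reduced Gröbner basis: {x_1 - 1, x_2^{2} - x_2 + 2}.

The bases are distinct; the ideals are different.

No, the ideals differ.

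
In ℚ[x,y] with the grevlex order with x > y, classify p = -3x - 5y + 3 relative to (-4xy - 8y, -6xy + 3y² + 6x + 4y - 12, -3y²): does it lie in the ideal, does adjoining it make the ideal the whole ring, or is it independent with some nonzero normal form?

First compute the reduced Gröbner basis of I by Buchberger's algorithm.
f_1 = -4xy - 8y, LT = xy.
f_2 = -6xy + 3y² + 6x + 4y - 12, LT = xy.
f_3 = -3y², LT = y².

S(f_1,f_2): lcm = xy. S = ½y² + x + 8/3y - 2.
  leading term y²: subtract (-⅙)·f_3 from ½y² + x + 8/3y - 2 → x + 8/3y - 2
  leading term x: no divisor's leading term divides it; move x to the remainder.
  leading term y: no divisor's leading term divides it; move 8/3y to the remainder.
  leading term 1: no divisor's leading term divides it; move -2 to the remainder.
  remainder x + 8/3y - 2 ≠ 0; add h_4 = x + 8/3y - 2 to the basis.

S(f_2,f_3): lcm = xy². S = -½y³ - xy - ⅔y² + 2y.
  leading term y³: subtract (⅙y)·f_3 from -½y³ - xy - ⅔y² + 2y → -xy - ⅔y² + 2y
  leading term xy: subtract (¼)·f_1 from -xy - ⅔y² + 2y → -⅔y² + 4y
  leading term y²: subtract (2/9)·f_3 from -⅔y² + 4y → 4y
  leading term y: no divisor's leading term divides it; move 4y to the remainder.
  remainder 4y ≠ 0; add h_5 = 4y to the basis.

The other S-polynomials (S(f_1,f_3), S(f_1,h_4), S(f_2,h_4), S(f_3,h_4), S(f_1,h_5), S(f_2,h_5), S(f_3,h_5), S(h_4,h_5)) all reduce to 0 modulo the current basis, so we have a Gröbner basis.
Inter-reduce: drop elements whose leading term is divisible by another's, tail-reduce, and make monic.
Reduced Gröbner basis: {x - 2, y}.
Label its elements g_1 = x - 2, g_2 = y.

Reduce p = -3x - 5y + 3 modulo G:
  leading term x: subtract (-3)·g_1 from -3x - 5y + 3 → -5y - 3
  leading term y: subtract (-5)·g_2 from -5y - 3 → -3
  leading term 1: no divisor's leading term divides it; move -3 to the remainder.
  normal form = -3.
The normal form is nonzero, so p ∉ I. Since p minus its normal form lies in I, I + (p) = I + (r) where r = -3; decide whether this ideal is the whole ring.
Here r = -3 is a nonzero constant, hence a unit: 1 ∈ I + (p), the Gröbner basis of I + (p) is {1}, and the enlarged system has no common solution — adjoining p is inconsistent.

Adjoining -3x - 5y + 3 makes the ideal the whole ring: the system is inconsistent.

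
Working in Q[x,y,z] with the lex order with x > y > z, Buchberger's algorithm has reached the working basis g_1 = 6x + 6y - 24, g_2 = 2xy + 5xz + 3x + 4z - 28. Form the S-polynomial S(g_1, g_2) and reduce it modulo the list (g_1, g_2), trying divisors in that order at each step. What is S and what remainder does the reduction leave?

lcm(LM(g_1), LM(g_2)) = xy.
S = (lcm/LT(g_1))·g_1 − (lcm/LT(g_2))·g_2 = -5/2xz - 3/2x + y^2 - 4y - 2z + 14.
Reduce S modulo (g_1, g_2) in that order:
  leading term xz: subtract (-5/12z)·g_1 from -5/2xz - 3/2x + y^2 - 4y - 2z + 14 → -3/2x + y^2 + 5/2yz - 4y - 12z + 14
  leading term x: subtract (-1/4)·g_1 from -3/2x + y^2 + 5/2yz - 4y - 12z + 14 → y^2 + 5/2yz - 5/2y - 12z + 8
  leading term y^2: no divisor's leading term divides it; move y^2 to the remainder.
  leading term yz: no divisor's leading term divides it; move 5/2yz to the remainder.
  leading term y: no divisor's leading term divides it; move -5/2y to the remainder.
  leading term z: no divisor's leading term divides it; move -12z to the remainder.
  leading term 1: no divisor's leading term divides it; move 8 to the remainder.
The remainder y^2 + 5/2yz - 5/2y - 12z + 8 is nonzero, so it would be added as the next basis element.

S(g_1, g_2) = -5/2xz - 3/2x + y^2 - 4y - 2z + 14; remainder on division = y^2 + 5/2yz - 5/2y - 12z + 8.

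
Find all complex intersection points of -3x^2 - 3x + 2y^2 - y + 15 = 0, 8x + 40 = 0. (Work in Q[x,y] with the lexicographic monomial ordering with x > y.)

{(-5, -9/2), (-5, 5)}

Compute a lex Gröbner basis by Buchberger's algorithm.
f_1 = -3x^2 - 3x + 2y^2 - y + 15, LT = x^2.
f_2 = 8x + 40, LT = x.

S(f_1,f_2): lcm = x^2. S = -4x - 2/3y^2 + 1/3y - 5.
  leading term x: subtract (-1/2)·f_2 from -4x - 2/3y^2 + 1/3y - 5 → -2/3y^2 + 1/3y + 15
  leading term y^2: no divisor's leading term divides it; move -2/3y^2 to the remainder.
  leading term y: no divisor's leading term divides it; move 1/3y to the remainder.
  leading term 1: no divisor's leading term divides it; move 15 to the remainder.
  remainder -2/3y^2 + 1/3y + 15 ≠ 0; add h_3 = -2/3y^2 + 1/3y + 15 to the basis.

S(f_1,h_3): leading monomials are coprime, so the S-polynomial reduces to 0 (Buchberger's first criterion).
S(f_2,h_3): leading monomials are coprime, so the S-polynomial reduces to 0 (Buchberger's first criterion).
Every S-polynomial of the final basis reduces to 0, so we have a Gröbner basis.
Inter-reduce: drop elements whose leading term is divisible by another's, tail-reduce, and make monic.
Reduced Gröbner basis: {x + 5, y^2 - 1/2y - 45/2}.

Elimination: the polynomial y^2 - 1/2y - 45/2 lies in the elimination ideal for y, so y ∈ {-9/2, 5}. For each such y, the remaining basis elements (now univariate) give the rest of the solution.
  y = -9/2: the earlier basis element becomes x + 5 = 0, giving x = -5 — point (-5, -9/2).
  y = 5: the earlier basis element becomes x + 5 = 0, giving x = -5 — point (-5, 5).
Substituting each solution back into the original system confirms all equations vanish.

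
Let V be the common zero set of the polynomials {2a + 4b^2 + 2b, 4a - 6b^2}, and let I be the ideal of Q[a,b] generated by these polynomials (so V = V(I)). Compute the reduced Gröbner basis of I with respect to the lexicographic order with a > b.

The reduced Gröbner basis is the canonical form of the ideal for this ordering.

f_1 = 2a + 4b^2 + 2b, LT = a.
f_2 = 4a - 6b^2, LT = a.

S(f_1,f_2): lcm = a. S = 7/2b^2 + b.
  leading term b^2: no divisor's leading term divides it; move 7/2b^2 to the remainder.
  leading term b: no divisor's leading term divides it; move b to the remainder.
  remainder 7/2b^2 + b ≠ 0; add g_3 = 7/2b^2 + b to the basis.

The other S-polynomials (S(f_1,g_3), S(f_2,g_3)) all reduce to 0 modulo the current basis, so we have a Gröbner basis.
Inter-reduce: drop elements whose leading term is divisible by another's, tail-reduce, and make monic.

G = {a + 3/7b, b^2 + 2/7b}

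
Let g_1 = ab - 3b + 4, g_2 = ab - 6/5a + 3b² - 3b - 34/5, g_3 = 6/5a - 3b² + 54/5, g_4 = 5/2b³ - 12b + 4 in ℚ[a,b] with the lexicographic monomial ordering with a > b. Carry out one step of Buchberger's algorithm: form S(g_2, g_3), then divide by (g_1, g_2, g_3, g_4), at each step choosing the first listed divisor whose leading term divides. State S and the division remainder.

S(g_2, g_3) = -6/5a + 5/2b³ + 3b² - 12b - 34/5; remainder on division = 0.

lcm(LM(g_2), LM(g_3)) = ab.
S = (lcm/LT(g_2))·g_2 − (lcm/LT(g_3))·g_3 = -6/5a + 5/2b³ + 3b² - 12b - 34/5.
Reduce S modulo (g_1, g_2, g_3, g_4) in that order:
  leading term a: subtract (-1)·g_3 from -6/5a + 5/2b³ + 3b² - 12b - 34/5 → 5/2b³ - 12b + 4
  leading term b³: subtract (1)·g_4 from 5/2b³ - 12b + 4 → 0
The remainder is 0, so this S-polynomial contributes no new basis element.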